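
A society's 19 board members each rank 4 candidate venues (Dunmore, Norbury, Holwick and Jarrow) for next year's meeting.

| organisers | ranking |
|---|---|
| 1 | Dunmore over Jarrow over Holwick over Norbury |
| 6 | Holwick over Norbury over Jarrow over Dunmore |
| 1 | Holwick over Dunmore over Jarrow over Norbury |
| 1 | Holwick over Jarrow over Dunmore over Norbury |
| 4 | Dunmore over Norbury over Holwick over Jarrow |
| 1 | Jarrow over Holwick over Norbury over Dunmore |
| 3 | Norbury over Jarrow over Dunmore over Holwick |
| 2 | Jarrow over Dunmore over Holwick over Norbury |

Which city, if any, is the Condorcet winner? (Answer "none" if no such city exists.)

none

Check each pair by majority over 19 ballots:
Dunmore vs Norbury: Norbury wins 10–9.
Dunmore vs Holwick: Dunmore preferred on 1+4+3+2 = 10 ballots; Dunmore wins 10–9.
Dunmore vs Jarrow: Jarrow wins 13–6.
Norbury vs Holwick: Holwick wins 12–7.
Norbury–Jarrow: Norbury 13–6.
Holwick vs Jarrow: 12 to 7, Holwick.
No city is unbeaten: Dunmore loses to Norbury; Norbury loses to Holwick; Holwick loses to Dunmore; Jarrow loses to Norbury. In particular Dunmore beats Holwick beats Norbury beats Dunmore is a majority cycle — no Condorcet winner exists.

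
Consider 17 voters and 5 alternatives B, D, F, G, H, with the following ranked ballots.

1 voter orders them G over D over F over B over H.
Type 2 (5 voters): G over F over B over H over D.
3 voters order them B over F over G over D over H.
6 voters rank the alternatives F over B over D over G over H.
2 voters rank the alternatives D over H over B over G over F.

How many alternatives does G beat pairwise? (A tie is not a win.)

2

G against each rival (17 voters):
G–B: B 11–6.
G vs D: 9 to 8, G.
G vs F: F, 9–8.
G–H: G 15–2.
G beats D, H; loses to B, F — 2 pairwise wins.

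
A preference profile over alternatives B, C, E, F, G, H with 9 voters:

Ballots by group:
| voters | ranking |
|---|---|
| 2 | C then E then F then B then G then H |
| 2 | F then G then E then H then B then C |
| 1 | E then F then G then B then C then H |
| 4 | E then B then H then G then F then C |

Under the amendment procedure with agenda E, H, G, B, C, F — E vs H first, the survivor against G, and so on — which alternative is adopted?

E

Round 1: E vs H — 9–0, E advances.
Round 2: E vs G — 7–2, E advances.
Round 3: E vs B — 9–0, E advances.
Round 4: E vs C — 7–2, E advances.
Round 5: E vs F — 7–2, E advances.
E survives the agenda.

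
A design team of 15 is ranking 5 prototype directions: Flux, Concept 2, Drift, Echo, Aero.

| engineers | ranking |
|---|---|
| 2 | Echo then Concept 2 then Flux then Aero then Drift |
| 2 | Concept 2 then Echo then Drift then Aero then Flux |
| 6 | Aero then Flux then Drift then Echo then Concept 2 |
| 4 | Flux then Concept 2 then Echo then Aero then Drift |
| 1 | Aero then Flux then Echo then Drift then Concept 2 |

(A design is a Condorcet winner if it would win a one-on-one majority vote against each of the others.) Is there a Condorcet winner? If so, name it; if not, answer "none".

Head-to-head results (15 engineers):
Flux vs Concept 2: Flux, 11–4.
Flux vs Drift: 13 to 2, Flux.
Flux–Echo: Flux 11–4.
Flux vs Aero: Aero wins 9–6.
Concept 2 vs Drift: Concept 2, 8–7.
Concept 2 vs Echo: 6 to 9, Echo.
Concept 2 vs Aero: Concept 2 is ranked higher on 2+2+4 = 8 ballots, Aero on 7. Concept 2 wins 8–7.
Drift vs Echo: Drift preferred on 6 ballots; Echo wins 9–6.
Drift vs Aero: Drift is ranked higher on 2 ballots, Aero on 13. Aero wins 13–2.
Echo vs Aero: Echo, 8–7.
Each design drops at least one matchup (Flux loses to Aero; Concept 2 loses to Flux; Drift loses to Flux; Echo loses to Flux; Aero loses to Concept 2); the cycle Flux → Concept 2 → Aero → Flux rules out a Condorcet winner.

none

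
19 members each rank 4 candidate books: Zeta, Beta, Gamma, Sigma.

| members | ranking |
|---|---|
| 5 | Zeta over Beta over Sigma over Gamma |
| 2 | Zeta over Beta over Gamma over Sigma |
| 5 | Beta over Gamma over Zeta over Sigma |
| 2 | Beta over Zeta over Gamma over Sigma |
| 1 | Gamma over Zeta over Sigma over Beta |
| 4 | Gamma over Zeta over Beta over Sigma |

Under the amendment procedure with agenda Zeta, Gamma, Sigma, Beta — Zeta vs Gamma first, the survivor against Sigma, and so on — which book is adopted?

Round 1: Zeta vs Gamma — 9–10, Gamma advances.
Round 2: Gamma vs Sigma — 14–5, Gamma advances.
Round 3: Gamma vs Beta — 5–14, Beta advances.
The agenda winner is Beta.

Beta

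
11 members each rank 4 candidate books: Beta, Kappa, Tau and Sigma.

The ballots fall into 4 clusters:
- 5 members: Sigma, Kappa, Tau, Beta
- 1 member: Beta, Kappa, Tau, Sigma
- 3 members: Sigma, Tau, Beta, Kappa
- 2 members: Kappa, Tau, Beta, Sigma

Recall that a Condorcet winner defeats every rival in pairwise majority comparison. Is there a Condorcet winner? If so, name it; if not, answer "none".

Pairwise majorities:
Beta vs Kappa: Kappa wins 7–4.
Beta–Tau: Tau 10–1.
Beta vs Sigma: Sigma wins 8–3.
Kappa vs Tau: Kappa wins 8–3.
Kappa–Sigma: Sigma 8–3.
Tau vs Sigma: Sigma wins 8–3.
Sigma wins every pairwise contest, so Sigma is the Condorcet winner.

Sigma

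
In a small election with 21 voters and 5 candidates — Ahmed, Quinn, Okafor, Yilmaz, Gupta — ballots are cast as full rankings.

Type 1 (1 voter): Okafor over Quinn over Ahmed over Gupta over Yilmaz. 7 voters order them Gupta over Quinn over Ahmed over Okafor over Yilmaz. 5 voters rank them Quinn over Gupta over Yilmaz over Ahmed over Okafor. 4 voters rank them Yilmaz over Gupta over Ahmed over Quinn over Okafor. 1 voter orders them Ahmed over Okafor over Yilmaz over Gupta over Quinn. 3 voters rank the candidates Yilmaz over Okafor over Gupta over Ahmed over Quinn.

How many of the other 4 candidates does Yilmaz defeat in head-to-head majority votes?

2

Yilmaz against each rival (21 voters):
Yilmaz vs Ahmed: Yilmaz preferred on 5+4+3 = 12 ballots; Yilmaz wins 12–9.
Yilmaz vs Quinn: 8 to 13, Quinn.
Yilmaz vs Okafor: Yilmaz wins 12–9.
Yilmaz–Gupta: Gupta 13–8.
Yilmaz beats Ahmed, Okafor; loses to Quinn, Gupta — 2 pairwise wins.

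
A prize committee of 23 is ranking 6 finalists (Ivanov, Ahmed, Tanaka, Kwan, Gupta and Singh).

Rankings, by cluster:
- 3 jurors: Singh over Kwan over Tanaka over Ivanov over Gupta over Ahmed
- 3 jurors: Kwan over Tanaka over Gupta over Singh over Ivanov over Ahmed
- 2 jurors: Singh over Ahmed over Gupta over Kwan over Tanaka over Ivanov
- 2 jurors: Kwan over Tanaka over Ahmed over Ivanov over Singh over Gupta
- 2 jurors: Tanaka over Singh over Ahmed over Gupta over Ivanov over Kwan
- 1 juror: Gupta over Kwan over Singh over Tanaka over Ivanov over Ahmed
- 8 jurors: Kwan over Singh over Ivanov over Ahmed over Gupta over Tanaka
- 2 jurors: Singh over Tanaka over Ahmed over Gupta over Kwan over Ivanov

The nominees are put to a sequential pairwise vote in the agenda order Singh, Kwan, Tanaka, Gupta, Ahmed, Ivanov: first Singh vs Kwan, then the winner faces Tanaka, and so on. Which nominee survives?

Kwan

Round 1: Singh vs Kwan — 9–14, Kwan advances.
Round 2: Kwan vs Tanaka — 19–4, Kwan advances.
Round 3: Kwan vs Gupta — 16–7, Kwan advances.
Round 4: Kwan vs Ahmed — 17–6, Kwan advances.
Round 5: Kwan vs Ivanov — 21–2, Kwan advances.
Kwan survives the agenda.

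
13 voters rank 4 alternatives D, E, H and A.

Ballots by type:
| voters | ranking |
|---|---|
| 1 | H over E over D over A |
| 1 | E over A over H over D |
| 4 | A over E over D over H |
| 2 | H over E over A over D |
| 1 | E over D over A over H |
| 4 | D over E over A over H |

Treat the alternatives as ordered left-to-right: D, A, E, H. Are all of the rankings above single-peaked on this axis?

Axis positions: D=1, A=2, E=3, H=4.
Type 1: ranking walks positions 4-3-1-2; D is ranked above A even though A lies between D and the peak H on the axis — preferences dip and rise again. Not single-peaked.
Type 2 (peak E at position 3): ranking walks positions 3-2-4-1, expanding outward from the peak — single-peaked.
Type 3 (peak A at position 2): ranking walks positions 2-3-1-4, expanding outward from the peak — single-peaked.
Type 4 (peak H at position 4): ranking walks positions 4-3-2-1, expanding outward from the peak — single-peaked.
Type 5: ranking walks positions 3-1-2-4; D is ranked above A even though A lies between D and the peak E on the axis — preferences dip and rise again. Not single-peaked.
Type 6: ranking walks positions 1-3-2-4; E is ranked above A even though A lies between E and the peak D on the axis — preferences dip and rise again. Not single-peaked.
Type 1 violates single-peakedness, so the profile is not single-peaked on this axis.

no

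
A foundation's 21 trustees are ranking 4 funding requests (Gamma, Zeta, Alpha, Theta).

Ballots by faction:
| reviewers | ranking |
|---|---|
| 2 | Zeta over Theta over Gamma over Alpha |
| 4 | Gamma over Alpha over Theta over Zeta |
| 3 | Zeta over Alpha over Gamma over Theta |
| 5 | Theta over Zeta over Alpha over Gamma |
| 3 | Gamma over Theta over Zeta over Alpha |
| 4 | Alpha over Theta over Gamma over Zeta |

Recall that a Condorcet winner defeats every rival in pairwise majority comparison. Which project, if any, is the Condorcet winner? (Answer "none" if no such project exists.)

none

Head-to-head results (21 reviewers):
Gamma vs Zeta: Gamma, 11–10.
Gamma vs Alpha: Alpha wins 12–9.
Gamma–Theta: Theta 11–10.
Zeta–Alpha: Zeta 13–8.
Zeta vs Theta: Theta, 16–5.
Alpha–Theta: Alpha 11–10.
Every project loses at least once (Gamma loses to Alpha; Zeta loses to Gamma; Alpha loses to Zeta; Theta loses to Alpha). The majority relation contains the cycle Gamma beats Zeta beats Alpha beats Gamma, so there is no Condorcet winner.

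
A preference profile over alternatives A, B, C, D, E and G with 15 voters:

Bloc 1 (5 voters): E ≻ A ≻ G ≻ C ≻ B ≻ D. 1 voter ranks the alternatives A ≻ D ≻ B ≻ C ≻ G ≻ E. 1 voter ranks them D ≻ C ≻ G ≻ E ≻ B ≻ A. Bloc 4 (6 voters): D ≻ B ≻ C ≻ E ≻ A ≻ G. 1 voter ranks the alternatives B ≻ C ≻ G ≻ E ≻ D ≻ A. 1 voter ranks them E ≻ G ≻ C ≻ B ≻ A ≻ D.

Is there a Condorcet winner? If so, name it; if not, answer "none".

D

Check each pair by majority over 15 ballots:
A–B: B 9–6.
A vs C: C, 9–6.
A–D: D 8–7.
A vs E: E wins 14–1.
A vs G: A wins 12–3.
B–C: B 8–7.
B–D: D 8–7.
B vs E: B, 8–7.
B vs G: B wins 8–7.
C vs D: D wins 8–7.
C vs E: C, 9–6.
C vs G: C wins 9–6.
D vs E: D, 8–7.
D–G: D 8–7.
E vs G: E wins 12–3.
D beats each of A, B, C, E, G — D is the Condorcet winner.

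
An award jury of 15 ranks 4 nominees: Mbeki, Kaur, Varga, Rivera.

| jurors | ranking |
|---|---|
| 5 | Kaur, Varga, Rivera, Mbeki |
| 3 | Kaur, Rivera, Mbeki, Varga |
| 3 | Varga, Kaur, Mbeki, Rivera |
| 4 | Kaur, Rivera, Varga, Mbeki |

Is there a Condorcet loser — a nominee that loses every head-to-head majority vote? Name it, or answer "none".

Head-to-head results (15 jurors):
Mbeki vs Kaur: Kaur, 15–0.
Mbeki vs Varga: Mbeki is ranked higher on 3 ballots, Varga on 12. Varga wins 12–3.
Mbeki vs Rivera: Rivera, 12–3.
Kaur vs Varga: Kaur, 12–3.
Kaur vs Rivera: Kaur, 15–0.
Varga vs Rivera: 5+3 = 8 for Varga, 7 for Rivera — Varga by 8–7.
Mbeki loses to every other nominee — it is the Condorcet loser.

Mbeki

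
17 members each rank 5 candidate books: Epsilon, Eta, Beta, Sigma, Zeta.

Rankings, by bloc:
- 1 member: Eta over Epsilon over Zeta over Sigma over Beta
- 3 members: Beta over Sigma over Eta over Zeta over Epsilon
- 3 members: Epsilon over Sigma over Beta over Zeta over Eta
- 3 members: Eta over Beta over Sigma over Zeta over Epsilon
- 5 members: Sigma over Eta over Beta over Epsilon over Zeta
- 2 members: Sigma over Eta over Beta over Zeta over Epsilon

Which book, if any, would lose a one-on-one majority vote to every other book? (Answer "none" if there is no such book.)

Head-to-head results (17 members):
Epsilon vs Eta: Eta wins 14–3.
Epsilon–Beta: Beta 13–4.
Epsilon vs Sigma: 1+3 = 4 for Epsilon, 13 for Sigma — Sigma by 13–4.
Epsilon vs Zeta: 1+3+5 = 9 for Epsilon, 8 for Zeta — Epsilon by 9–8.
Eta vs Beta: 1+3+5+2 = 11 for Eta, 6 for Beta — Eta by 11–6.
Eta vs Sigma: Sigma wins 13–4.
Eta vs Zeta: Eta, 14–3.
Beta–Sigma: Sigma 11–6.
Beta–Zeta: Beta 16–1.
Sigma vs Zeta: Sigma wins 16–1.
Only Zeta has no wins; Zeta is the Condorcet loser.

Zeta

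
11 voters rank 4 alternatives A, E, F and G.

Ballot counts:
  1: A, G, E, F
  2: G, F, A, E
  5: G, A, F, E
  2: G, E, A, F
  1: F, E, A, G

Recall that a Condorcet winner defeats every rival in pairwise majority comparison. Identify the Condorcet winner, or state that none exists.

Pairwise majorities:
A vs E: A preferred on 1+2+5 = 8 ballots; A wins 8–3.
A vs F: 8 to 3, A.
A vs G: A is ranked higher on 1+1 = 2 ballots, G on 9. G wins 9–2.
E vs F: 3 to 8, F.
E vs G: E preferred on 1 ballot; G wins 10–1.
F vs G: 1 for F, 10 for G — G by 10–1.
G defeats every rival head-to-head and is the Condorcet winner.

G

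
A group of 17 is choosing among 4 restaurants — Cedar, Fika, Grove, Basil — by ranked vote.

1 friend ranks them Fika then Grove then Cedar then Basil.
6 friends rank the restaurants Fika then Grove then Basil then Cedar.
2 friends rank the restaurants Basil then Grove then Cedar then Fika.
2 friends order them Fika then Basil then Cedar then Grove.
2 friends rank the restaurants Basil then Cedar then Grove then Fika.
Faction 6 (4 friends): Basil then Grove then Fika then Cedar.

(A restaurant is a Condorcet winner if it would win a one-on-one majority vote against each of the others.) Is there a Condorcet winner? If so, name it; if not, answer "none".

Head-to-head results (17 friends):
Cedar vs Fika: 2+2 = 4 for Cedar, 13 for Fika — Fika by 13–4.
Cedar vs Grove: Cedar is ranked higher on 2+2 = 4 ballots, Grove on 13. Grove wins 13–4.
Cedar vs Basil: Cedar preferred on 1 ballot; Basil wins 16–1.
Fika vs Grove: 9 to 8, Fika.
Fika vs Basil: Fika is ranked higher on 1+6+2 = 9 ballots, Basil on 8. Fika wins 9–8.
Grove vs Basil: Grove is ranked higher on 1+6 = 7 ballots, Basil on 10. Basil wins 10–7.
Only Fika has no losses; Fika is the Condorcet winner.

Fika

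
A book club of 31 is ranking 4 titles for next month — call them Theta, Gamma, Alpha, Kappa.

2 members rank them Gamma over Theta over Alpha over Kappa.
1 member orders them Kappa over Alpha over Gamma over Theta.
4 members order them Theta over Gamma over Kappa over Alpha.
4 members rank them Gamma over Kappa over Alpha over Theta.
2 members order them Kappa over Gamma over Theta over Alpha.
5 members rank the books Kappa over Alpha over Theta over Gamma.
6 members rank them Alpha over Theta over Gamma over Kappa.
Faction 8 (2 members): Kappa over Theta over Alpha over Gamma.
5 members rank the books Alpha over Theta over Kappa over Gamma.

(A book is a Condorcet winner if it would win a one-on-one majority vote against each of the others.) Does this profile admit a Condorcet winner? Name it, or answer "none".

none

Head-to-head results (31 members):
Theta vs Gamma: 4+5+6+2+5 = 22 for Theta, 9 for Gamma — Theta by 22–9.
Theta vs Alpha: Theta is ranked higher on 2+4+2+2 = 10 ballots, Alpha on 21. Alpha wins 21–10.
Theta vs Kappa: Theta preferred on 2+4+6+5 = 17 ballots; Theta wins 17–14.
Gamma vs Alpha: Gamma is ranked higher on 2+4+4+2 = 12 ballots, Alpha on 19. Alpha wins 19–12.
Gamma vs Kappa: 16 to 15, Gamma.
Alpha vs Kappa: Alpha is ranked higher on 2+6+5 = 13 ballots, Kappa on 18. Kappa wins 18–13.
Every book loses at least once (Theta loses to Alpha; Gamma loses to Theta; Alpha loses to Kappa; Kappa loses to Theta). The majority relation contains the cycle Theta → Kappa → Alpha → Theta, so there is no Condorcet winner.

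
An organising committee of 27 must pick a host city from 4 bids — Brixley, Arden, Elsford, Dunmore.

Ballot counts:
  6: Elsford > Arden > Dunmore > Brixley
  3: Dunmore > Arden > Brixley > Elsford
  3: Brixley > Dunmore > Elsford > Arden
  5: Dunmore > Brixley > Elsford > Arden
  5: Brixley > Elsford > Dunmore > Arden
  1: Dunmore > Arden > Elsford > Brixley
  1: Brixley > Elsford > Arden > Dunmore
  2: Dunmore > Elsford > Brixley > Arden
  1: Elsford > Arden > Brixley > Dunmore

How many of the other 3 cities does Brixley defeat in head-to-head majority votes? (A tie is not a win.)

2

Brixley against each rival (27 organisers):
Brixley vs Arden: Brixley is ranked higher on 3+5+5+1+2 = 16 ballots, Arden on 11. Brixley wins 16–11.
Brixley vs Elsford: Brixley, 17–10.
Brixley vs Dunmore: 3+5+1+1 = 10 for Brixley, 17 for Dunmore — Dunmore by 17–10.
Brixley beats Arden, Elsford; loses to Dunmore — 2 pairwise wins.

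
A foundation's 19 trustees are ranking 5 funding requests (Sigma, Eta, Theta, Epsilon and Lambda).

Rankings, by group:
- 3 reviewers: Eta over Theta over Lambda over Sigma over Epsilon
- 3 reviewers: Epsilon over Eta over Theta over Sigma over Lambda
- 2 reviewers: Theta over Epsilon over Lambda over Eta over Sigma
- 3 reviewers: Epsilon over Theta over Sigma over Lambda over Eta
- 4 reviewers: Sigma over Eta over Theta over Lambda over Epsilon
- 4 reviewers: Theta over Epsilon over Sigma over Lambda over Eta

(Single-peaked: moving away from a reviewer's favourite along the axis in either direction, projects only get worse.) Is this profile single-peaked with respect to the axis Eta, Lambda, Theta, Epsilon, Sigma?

Axis positions: Eta=1, Lambda=2, Theta=3, Epsilon=4, Sigma=5.
Group 1: ranking walks positions 1-3-2-5-4; Theta is ranked above Lambda even though Lambda lies between Theta and the peak Eta on the axis — preferences dip and rise again. Not single-peaked.
Group 2: ranking walks positions 4-1-3-5-2; Eta is ranked above Theta even though Theta lies between Eta and the peak Epsilon on the axis — preferences dip and rise again. Not single-peaked.
Group 3 (peak Theta at position 3): ranking walks positions 3-4-2-1-5, expanding outward from the peak — single-peaked.
Group 4 (peak Epsilon at position 4): ranking walks positions 4-3-5-2-1, expanding outward from the peak — single-peaked.
Group 5: ranking walks positions 5-1-3-2-4; Eta is ranked above Epsilon even though Epsilon lies between Eta and the peak Sigma on the axis — preferences dip and rise again. Not single-peaked.
Group 6 (peak Theta at position 3): ranking walks positions 3-4-5-2-1, expanding outward from the peak — single-peaked.
Group 1 violates single-peakedness, so the profile is not single-peaked on this axis.

no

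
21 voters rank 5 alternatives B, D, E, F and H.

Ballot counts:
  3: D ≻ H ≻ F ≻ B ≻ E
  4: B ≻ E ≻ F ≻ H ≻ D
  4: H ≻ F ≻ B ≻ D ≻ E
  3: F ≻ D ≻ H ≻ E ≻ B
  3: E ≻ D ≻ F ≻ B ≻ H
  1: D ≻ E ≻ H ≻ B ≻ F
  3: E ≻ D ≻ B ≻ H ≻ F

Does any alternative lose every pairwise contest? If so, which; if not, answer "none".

none

Head-to-head results (21 voters):
B vs D: B preferred on 4+4 = 8 ballots; D wins 13–8.
B vs E: 11 to 10, B.
B vs F: F wins 13–8.
B–H: H 11–10.
D–E: D 11–10.
D vs F: 3+3+1+3 = 10 for D, 11 for F — F by 11–10.
D vs H: 13 to 8, D.
E vs F: E wins 11–10.
E vs H: E preferred on 4+3+1+3 = 11 ballots; E wins 11–10.
F vs H: 4+3+3 = 10 for F, 11 for H — H by 11–10.
No alternative is winless: B beats E; D beats B; E beats F; F beats B; H beats B. There is no Condorcet loser.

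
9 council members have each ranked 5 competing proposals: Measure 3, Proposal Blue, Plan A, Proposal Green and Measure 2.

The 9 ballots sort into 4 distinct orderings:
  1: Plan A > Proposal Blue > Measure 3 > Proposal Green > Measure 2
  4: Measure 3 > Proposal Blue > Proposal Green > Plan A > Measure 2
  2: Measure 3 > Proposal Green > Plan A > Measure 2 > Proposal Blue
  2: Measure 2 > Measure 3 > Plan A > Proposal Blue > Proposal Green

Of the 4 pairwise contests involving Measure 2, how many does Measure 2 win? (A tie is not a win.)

Measure 2 against each rival (9 council members):
Measure 2 vs Measure 3: Measure 3, 7–2.
Measure 2 vs Proposal Blue: Measure 2 is ranked higher on 2+2 = 4 ballots, Proposal Blue on 5. Proposal Blue wins 5–4.
Measure 2 vs Plan A: Measure 2 is ranked higher on 2 ballots, Plan A on 7. Plan A wins 7–2.
Measure 2 vs Proposal Green: 2 to 7, Proposal Green.
Measure 2 beats no one; loses to Measure 3, Proposal Blue, Plan A, Proposal Green — 0 pairwise wins.

0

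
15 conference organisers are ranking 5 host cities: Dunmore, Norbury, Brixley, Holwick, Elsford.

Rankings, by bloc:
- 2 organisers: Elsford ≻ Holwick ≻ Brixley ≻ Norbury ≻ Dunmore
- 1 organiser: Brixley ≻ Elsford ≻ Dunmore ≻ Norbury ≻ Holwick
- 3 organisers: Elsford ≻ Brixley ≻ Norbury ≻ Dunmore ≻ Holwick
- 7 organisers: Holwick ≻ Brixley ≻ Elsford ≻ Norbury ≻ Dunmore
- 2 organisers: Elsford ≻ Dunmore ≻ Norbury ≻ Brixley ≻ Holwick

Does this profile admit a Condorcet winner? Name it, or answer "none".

Pairwise majorities:
Dunmore vs Norbury: Norbury, 12–3.
Dunmore vs Brixley: Brixley wins 13–2.
Dunmore vs Holwick: Holwick wins 9–6.
Dunmore vs Elsford: Elsford, 15–0.
Norbury vs Brixley: Brixley, 13–2.
Norbury vs Holwick: Holwick wins 9–6.
Norbury–Elsford: Elsford 15–0.
Brixley vs Holwick: Holwick, 9–6.
Brixley–Elsford: Brixley 8–7.
Holwick vs Elsford: Elsford, 8–7.
Every city loses at least once (Dunmore loses to Norbury; Norbury loses to Brixley; Brixley loses to Holwick; Holwick loses to Elsford; Elsford loses to Brixley). The majority relation contains the cycle Brixley beats Elsford beats Holwick beats Brixley, so there is no Condorcet winner.

none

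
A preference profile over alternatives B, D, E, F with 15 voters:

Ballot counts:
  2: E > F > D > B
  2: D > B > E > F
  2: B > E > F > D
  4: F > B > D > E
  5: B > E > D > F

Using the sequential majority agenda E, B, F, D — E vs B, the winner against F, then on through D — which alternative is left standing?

Round 1: E vs B — 2–13, B advances.
Round 2: B vs F — 9–6, B advances.
Round 3: B vs D — 11–4, B advances.
The agenda winner is B.

B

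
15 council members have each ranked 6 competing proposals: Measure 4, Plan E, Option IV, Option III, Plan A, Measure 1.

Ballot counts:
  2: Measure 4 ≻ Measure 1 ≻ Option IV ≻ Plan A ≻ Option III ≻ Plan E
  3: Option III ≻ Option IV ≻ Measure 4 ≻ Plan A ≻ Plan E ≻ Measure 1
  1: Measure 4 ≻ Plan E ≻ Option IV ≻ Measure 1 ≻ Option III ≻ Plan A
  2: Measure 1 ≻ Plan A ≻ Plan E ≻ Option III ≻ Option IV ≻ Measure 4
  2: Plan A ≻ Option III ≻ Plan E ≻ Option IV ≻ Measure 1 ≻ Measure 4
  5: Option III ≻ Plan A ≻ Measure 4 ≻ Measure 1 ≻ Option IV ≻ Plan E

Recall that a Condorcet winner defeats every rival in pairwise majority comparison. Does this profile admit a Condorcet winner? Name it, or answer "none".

Check each pair by majority over 15 ballots:
Measure 4 vs Plan E: Measure 4, 11–4.
Measure 4 vs Option IV: Measure 4 wins 8–7.
Measure 4 vs Option III: Option III wins 12–3.
Measure 4–Plan A: Plan A 9–6.
Measure 4 vs Measure 1: Measure 4 wins 11–4.
Plan E vs Option IV: Option IV wins 10–5.
Plan E vs Option III: Option III wins 12–3.
Plan E vs Plan A: Plan A wins 14–1.
Plan E vs Measure 1: Measure 1 wins 9–6.
Option IV–Option III: Option III 12–3.
Option IV vs Plan A: Plan A, 9–6.
Option IV vs Measure 1: Measure 1 wins 9–6.
Option III vs Plan A: Option III, 9–6.
Option III–Measure 1: Option III 10–5.
Plan A vs Measure 1: Plan A, 10–5.
Option III defeats every rival head-to-head and is the Condorcet winner.

Option III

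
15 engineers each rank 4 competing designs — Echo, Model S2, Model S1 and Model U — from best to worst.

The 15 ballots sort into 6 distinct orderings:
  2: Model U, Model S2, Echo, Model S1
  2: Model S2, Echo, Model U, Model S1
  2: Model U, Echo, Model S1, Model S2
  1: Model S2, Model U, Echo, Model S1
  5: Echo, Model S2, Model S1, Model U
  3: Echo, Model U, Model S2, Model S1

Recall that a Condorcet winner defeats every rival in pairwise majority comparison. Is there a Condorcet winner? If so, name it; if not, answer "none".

Check each pair by majority over 15 ballots:
Echo vs Model S2: 2+5+3 = 10 for Echo, 5 for Model S2 — Echo by 10–5.
Echo vs Model S1: Echo preferred on 2+2+2+1+5+3 = 15 ballots; Echo wins 15–0.
Echo vs Model U: 2+5+3 = 10 for Echo, 5 for Model U — Echo by 10–5.
Model S2 vs Model S1: 2+2+1+5+3 = 13 for Model S2, 2 for Model S1 — Model S2 by 13–2.
Model S2 vs Model U: Model S2 is ranked higher on 2+1+5 = 8 ballots, Model U on 7. Model S2 wins 8–7.
Model S1 vs Model U: Model S1 is ranked higher on 5 ballots, Model U on 10. Model U wins 10–5.
Echo wins every pairwise contest, so Echo is the Condorcet winner.

Echo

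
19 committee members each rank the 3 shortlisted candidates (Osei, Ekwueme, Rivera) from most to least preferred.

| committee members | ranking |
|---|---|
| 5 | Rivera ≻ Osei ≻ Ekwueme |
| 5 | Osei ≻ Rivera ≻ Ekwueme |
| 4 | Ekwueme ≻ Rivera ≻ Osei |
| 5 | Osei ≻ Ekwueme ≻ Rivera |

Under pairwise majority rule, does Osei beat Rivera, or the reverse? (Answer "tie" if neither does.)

Ballots ranking Osei above Rivera: 5 + 5 = 10.
Ballots ranking Rivera above Osei: 19 − 10 = 9.
Osei wins the head-to-head 10–9.

Osei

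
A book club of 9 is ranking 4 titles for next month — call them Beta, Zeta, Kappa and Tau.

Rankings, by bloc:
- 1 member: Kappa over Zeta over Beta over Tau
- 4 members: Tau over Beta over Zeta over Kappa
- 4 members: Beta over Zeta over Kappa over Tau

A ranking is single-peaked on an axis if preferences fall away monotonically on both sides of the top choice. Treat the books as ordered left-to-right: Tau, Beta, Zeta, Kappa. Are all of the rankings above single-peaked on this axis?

yes

Axis positions: Tau=1, Beta=2, Zeta=3, Kappa=4.
Bloc 1 (peak Kappa at position 4): ranking walks positions 4-3-2-1, expanding outward from the peak — single-peaked.
Bloc 2 (peak Tau at position 1): ranking walks positions 1-2-3-4, expanding outward from the peak — single-peaked.
Bloc 3 (peak Beta at position 2): ranking walks positions 2-3-4-1, expanding outward from the peak — single-peaked.
Every ranking is single-peaked on this axis.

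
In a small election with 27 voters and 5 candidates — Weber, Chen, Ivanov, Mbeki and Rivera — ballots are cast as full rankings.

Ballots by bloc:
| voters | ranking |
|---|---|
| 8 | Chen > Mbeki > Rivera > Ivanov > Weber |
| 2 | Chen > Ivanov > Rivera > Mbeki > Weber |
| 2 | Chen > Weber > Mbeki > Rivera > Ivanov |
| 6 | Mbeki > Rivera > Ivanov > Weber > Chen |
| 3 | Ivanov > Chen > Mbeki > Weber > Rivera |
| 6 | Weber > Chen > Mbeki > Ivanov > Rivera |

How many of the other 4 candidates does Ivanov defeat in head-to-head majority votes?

Ivanov against each rival (27 voters):
Ivanov–Weber: Ivanov 19–8.
Ivanov vs Chen: 6+3 = 9 for Ivanov, 18 for Chen — Chen by 18–9.
Ivanov vs Mbeki: Mbeki wins 22–5.
Ivanov vs Rivera: 2+3+6 = 11 for Ivanov, 16 for Rivera — Rivera by 16–11.
Ivanov beats Weber; loses to Chen, Mbeki, Rivera — 1 pairwise win.

1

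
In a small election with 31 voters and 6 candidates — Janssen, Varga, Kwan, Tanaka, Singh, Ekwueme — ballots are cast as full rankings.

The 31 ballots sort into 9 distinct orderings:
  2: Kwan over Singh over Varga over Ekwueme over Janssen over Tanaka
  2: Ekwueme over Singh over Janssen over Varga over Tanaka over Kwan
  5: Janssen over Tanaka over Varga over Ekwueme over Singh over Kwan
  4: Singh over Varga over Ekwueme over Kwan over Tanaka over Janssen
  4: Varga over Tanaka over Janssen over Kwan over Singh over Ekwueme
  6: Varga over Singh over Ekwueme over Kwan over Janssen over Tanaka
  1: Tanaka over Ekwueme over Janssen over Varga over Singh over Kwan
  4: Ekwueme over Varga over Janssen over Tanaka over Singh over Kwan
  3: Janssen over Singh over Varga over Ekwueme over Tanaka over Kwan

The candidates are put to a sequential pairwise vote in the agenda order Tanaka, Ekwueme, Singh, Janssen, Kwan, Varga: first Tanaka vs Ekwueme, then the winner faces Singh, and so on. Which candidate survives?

Round 1: Tanaka vs Ekwueme — 10–21, Ekwueme advances.
Round 2: Ekwueme vs Singh — 12–19, Singh advances.
Round 3: Singh vs Janssen — 14–17, Janssen advances.
Round 4: Janssen vs Kwan — 19–12, Janssen advances.
Round 5: Janssen vs Varga — 11–20, Varga advances.
The agenda winner is Varga.

Varga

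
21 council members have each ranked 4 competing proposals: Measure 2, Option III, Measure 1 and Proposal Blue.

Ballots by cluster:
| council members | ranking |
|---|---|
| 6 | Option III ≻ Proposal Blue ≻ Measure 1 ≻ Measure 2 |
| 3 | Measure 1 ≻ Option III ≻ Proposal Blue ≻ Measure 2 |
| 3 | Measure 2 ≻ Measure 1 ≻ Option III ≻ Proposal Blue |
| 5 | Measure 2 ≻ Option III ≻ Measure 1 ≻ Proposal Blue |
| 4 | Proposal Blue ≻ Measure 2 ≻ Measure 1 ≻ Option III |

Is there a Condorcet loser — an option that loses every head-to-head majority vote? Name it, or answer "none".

Pairwise majorities:
Measure 2 vs Option III: Measure 2, 12–9.
Measure 2 vs Measure 1: 3+5+4 = 12 for Measure 2, 9 for Measure 1 — Measure 2 by 12–9.
Measure 2 vs Proposal Blue: Proposal Blue wins 13–8.
Option III–Measure 1: Option III 11–10.
Option III–Proposal Blue: Option III 17–4.
Measure 1 vs Proposal Blue: Measure 1, 11–10.
Every option wins at least one matchup (Measure 2 beats Option III; Option III beats Measure 1; Measure 1 beats Proposal Blue; Proposal Blue beats Measure 2), so there is no Condorcet loser.

none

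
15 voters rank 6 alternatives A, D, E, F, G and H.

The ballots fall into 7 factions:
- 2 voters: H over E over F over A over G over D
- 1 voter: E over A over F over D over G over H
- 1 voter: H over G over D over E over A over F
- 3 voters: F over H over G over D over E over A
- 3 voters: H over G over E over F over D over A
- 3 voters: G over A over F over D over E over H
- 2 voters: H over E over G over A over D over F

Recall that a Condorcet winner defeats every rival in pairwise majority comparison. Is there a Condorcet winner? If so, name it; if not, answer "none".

Check each pair by majority over 15 ballots:
A vs D: 8 to 7, A.
A vs E: A preferred on 3 ballots; E wins 12–3.
A vs F: A preferred on 1+1+3+2 = 7 ballots; F wins 8–7.
A vs G: 3 to 12, G.
A vs H: 4 to 11, H.
D vs E: 7 to 8, E.
D vs F: D is ranked higher on 1+2 = 3 ballots, F on 12. F wins 12–3.
D vs G: 1 to 14, G.
D vs H: D is ranked higher on 1+3 = 4 ballots, H on 11. H wins 11–4.
E vs F: E is ranked higher on 2+1+1+3+2 = 9 ballots, F on 6. E wins 9–6.
E vs G: 5 to 10, G.
E vs H: E is ranked higher on 1+3 = 4 ballots, H on 11. H wins 11–4.
F vs G: 6 to 9, G.
F vs H: 7 to 8, H.
G vs H: 4 to 11, H.
H beats each of A, D, E, F, G — H is the Condorcet winner.

H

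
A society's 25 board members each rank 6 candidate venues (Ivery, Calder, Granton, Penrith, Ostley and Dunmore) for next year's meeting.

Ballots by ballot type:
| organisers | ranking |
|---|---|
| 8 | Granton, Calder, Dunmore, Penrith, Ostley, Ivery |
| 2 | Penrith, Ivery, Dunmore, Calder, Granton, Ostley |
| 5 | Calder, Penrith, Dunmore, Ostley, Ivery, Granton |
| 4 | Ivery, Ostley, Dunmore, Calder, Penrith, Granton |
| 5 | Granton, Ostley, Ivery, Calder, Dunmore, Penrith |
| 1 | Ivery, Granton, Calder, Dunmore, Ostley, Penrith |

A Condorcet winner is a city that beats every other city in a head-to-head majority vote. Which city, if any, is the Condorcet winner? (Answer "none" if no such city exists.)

Granton

Check each pair by majority over 25 ballots:
Ivery vs Calder: Calder wins 13–12.
Ivery–Granton: Granton 13–12.
Ivery–Penrith: Penrith 15–10.
Ivery vs Ostley: Ostley, 18–7.
Ivery–Dunmore: Dunmore 13–12.
Calder–Granton: Granton 14–11.
Calder–Penrith: Calder 23–2.
Calder vs Ostley: Calder wins 16–9.
Calder vs Dunmore: Calder wins 19–6.
Granton vs Penrith: Granton wins 14–11.
Granton vs Ostley: Granton wins 16–9.
Granton–Dunmore: Granton 14–11.
Penrith vs Ostley: Penrith, 15–10.
Penrith vs Dunmore: Dunmore, 18–7.
Ostley vs Dunmore: Dunmore wins 16–9.
Granton beats each of Ivery, Calder, Penrith, Ostley, Dunmore — Granton is the Condorcet winner.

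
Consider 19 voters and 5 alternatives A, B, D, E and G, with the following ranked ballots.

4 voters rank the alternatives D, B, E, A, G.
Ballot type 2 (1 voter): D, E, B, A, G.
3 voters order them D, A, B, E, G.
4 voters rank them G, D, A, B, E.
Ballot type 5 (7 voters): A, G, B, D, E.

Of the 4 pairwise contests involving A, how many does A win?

A against each rival (19 voters):
A vs B: A, 14–5.
A vs D: A preferred on 7 ballots; D wins 12–7.
A vs E: A preferred on 3+4+7 = 14 ballots; A wins 14–5.
A–G: A 15–4.
A beats B, E, G; loses to D — 3 pairwise wins.

3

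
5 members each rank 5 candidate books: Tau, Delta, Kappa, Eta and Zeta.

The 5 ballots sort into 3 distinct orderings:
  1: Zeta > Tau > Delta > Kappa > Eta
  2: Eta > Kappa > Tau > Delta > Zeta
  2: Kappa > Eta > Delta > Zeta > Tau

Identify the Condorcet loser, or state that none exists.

none

Head-to-head results (5 members):
Tau vs Delta: Tau wins 3–2.
Tau vs Kappa: 1 to 4, Kappa.
Tau vs Eta: Eta, 4–1.
Tau vs Zeta: Zeta, 3–2.
Delta vs Kappa: Delta preferred on 1 ballot; Kappa wins 4–1.
Delta vs Eta: Eta, 4–1.
Delta vs Zeta: 2+2 = 4 for Delta, 1 for Zeta — Delta by 4–1.
Kappa vs Eta: Kappa wins 3–2.
Kappa vs Zeta: 2+2 = 4 for Kappa, 1 for Zeta — Kappa by 4–1.
Eta vs Zeta: Eta is ranked higher on 2+2 = 4 ballots, Zeta on 1. Eta wins 4–1.
Every book wins at least one matchup (Tau beats Delta; Delta beats Zeta; Kappa beats Tau; Eta beats Tau; Zeta beats Tau), so there is no Condorcet loser.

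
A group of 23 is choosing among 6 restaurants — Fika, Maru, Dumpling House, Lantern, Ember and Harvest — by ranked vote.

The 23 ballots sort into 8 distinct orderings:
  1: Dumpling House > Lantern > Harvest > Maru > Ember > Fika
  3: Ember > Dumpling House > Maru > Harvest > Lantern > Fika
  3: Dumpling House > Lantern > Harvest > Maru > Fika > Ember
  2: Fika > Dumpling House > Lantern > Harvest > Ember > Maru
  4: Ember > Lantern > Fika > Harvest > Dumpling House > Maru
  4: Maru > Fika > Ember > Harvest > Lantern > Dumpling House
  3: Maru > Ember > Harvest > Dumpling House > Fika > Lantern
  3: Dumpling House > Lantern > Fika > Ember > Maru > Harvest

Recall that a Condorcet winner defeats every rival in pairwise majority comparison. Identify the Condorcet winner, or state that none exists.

none

Head-to-head results (23 friends):
Fika vs Maru: Maru, 14–9.
Fika vs Dumpling House: Dumpling House, 13–10.
Fika vs Lantern: Lantern wins 14–9.
Fika vs Ember: Fika, 12–11.
Fika vs Harvest: Fika wins 13–10.
Maru–Dumpling House: Dumpling House 16–7.
Maru–Lantern: Lantern 13–10.
Maru vs Ember: Ember wins 12–11.
Maru vs Harvest: Maru wins 13–10.
Dumpling House vs Lantern: Dumpling House, 15–8.
Dumpling House vs Ember: Ember wins 14–9.
Dumpling House vs Harvest: Dumpling House wins 12–11.
Lantern–Ember: Ember 14–9.
Lantern vs Harvest: Lantern, 13–10.
Ember vs Harvest: Ember, 17–6.
Each restaurant drops at least one matchup (Fika loses to Maru; Maru loses to Dumpling House; Dumpling House loses to Ember; Lantern loses to Dumpling House; Ember loses to Fika; Harvest loses to Fika); the cycle Fika → Ember → Maru → Fika rules out a Condorcet winner.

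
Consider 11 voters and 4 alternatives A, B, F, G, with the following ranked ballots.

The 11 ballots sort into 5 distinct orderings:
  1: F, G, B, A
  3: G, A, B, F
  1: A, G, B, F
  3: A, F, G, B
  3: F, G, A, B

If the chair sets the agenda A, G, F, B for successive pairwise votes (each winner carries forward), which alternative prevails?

Round 1: A vs G — 4–7, G advances.
Round 2: G vs F — 4–7, F advances.
Round 3: F vs B — 7–4, F advances.
The agenda winner is F.

F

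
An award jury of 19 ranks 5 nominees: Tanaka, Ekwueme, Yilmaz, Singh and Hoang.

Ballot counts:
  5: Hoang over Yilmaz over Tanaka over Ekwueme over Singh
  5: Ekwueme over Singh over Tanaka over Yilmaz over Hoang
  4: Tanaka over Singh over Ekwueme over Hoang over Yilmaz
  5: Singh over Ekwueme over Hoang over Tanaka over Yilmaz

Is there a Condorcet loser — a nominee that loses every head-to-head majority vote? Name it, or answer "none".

Head-to-head results (19 jurors):
Tanaka–Ekwueme: Ekwueme 10–9.
Tanaka vs Yilmaz: Tanaka wins 14–5.
Tanaka vs Singh: Tanaka is ranked higher on 5+4 = 9 ballots, Singh on 10. Singh wins 10–9.
Tanaka vs Hoang: 9 to 10, Hoang.
Ekwueme vs Yilmaz: Ekwueme preferred on 5+4+5 = 14 ballots; Ekwueme wins 14–5.
Ekwueme vs Singh: Ekwueme is ranked higher on 5+5 = 10 ballots, Singh on 9. Ekwueme wins 10–9.
Ekwueme–Hoang: Ekwueme 14–5.
Yilmaz vs Singh: Singh, 14–5.
Yilmaz vs Hoang: Hoang, 14–5.
Singh vs Hoang: Singh, 14–5.
Yilmaz loses to every other nominee — it is the Condorcet loser.

Yilmaz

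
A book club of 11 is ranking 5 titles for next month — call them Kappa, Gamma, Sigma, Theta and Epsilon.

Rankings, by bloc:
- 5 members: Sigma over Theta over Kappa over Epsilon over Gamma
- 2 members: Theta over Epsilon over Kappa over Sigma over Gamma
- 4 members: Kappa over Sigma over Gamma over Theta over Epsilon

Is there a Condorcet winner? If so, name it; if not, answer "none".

none

Pairwise majorities:
Kappa vs Gamma: Kappa, 11–0.
Kappa vs Sigma: Kappa, 6–5.
Kappa–Theta: Theta 7–4.
Kappa vs Epsilon: Kappa wins 9–2.
Gamma vs Sigma: Sigma wins 11–0.
Gamma vs Theta: Theta wins 7–4.
Gamma–Epsilon: Epsilon 7–4.
Sigma vs Theta: Sigma wins 9–2.
Sigma vs Epsilon: Sigma, 9–2.
Theta vs Epsilon: Theta, 11–0.
Each book drops at least one matchup (Kappa loses to Theta; Gamma loses to Kappa; Sigma loses to Kappa; Theta loses to Sigma; Epsilon loses to Kappa); the cycle Kappa > Sigma > Theta > Kappa rules out a Condorcet winner.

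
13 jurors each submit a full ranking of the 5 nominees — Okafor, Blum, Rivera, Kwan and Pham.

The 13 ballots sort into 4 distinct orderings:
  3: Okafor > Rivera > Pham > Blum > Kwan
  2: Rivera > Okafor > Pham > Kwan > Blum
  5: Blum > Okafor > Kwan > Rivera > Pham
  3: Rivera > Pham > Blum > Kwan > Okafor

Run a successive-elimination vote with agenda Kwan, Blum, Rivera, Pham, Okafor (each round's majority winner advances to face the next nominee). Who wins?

Okafor

Round 1: Kwan vs Blum — 2–11, Blum advances.
Round 2: Blum vs Rivera — 5–8, Rivera advances.
Round 3: Rivera vs Pham — 13–0, Rivera advances.
Round 4: Rivera vs Okafor — 5–8, Okafor advances.
The agenda winner is Okafor.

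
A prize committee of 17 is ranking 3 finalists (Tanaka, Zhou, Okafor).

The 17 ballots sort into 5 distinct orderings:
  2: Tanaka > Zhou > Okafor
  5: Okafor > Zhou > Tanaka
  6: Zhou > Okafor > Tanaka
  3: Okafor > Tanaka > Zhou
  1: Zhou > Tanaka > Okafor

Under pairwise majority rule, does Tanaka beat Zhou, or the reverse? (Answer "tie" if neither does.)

Zhou

Ballots ranking Tanaka above Zhou: 2 + 3 = 5.
Ballots ranking Zhou above Tanaka: 17 − 5 = 12.
Zhou wins the head-to-head 12–5.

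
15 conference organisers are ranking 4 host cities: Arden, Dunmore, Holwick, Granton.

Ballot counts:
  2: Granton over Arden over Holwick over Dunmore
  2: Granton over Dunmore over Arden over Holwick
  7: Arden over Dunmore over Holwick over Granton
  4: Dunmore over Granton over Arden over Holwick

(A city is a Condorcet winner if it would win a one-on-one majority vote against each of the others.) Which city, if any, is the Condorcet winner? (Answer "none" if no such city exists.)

none

Check each pair by majority over 15 ballots:
Arden vs Dunmore: 9 to 6, Arden.
Arden vs Holwick: Arden preferred on 2+2+7+4 = 15 ballots; Arden wins 15–0.
Arden vs Granton: Arden preferred on 7 ballots; Granton wins 8–7.
Dunmore vs Holwick: Dunmore is ranked higher on 2+7+4 = 13 ballots, Holwick on 2. Dunmore wins 13–2.
Dunmore vs Granton: Dunmore is ranked higher on 7+4 = 11 ballots, Granton on 4. Dunmore wins 11–4.
Holwick vs Granton: 7 to 8, Granton.
No city is unbeaten: Arden loses to Granton; Dunmore loses to Arden; Holwick loses to Arden; Granton loses to Dunmore. In particular Arden > Dunmore > Granton > Arden is a majority cycle — no Condorcet winner exists.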